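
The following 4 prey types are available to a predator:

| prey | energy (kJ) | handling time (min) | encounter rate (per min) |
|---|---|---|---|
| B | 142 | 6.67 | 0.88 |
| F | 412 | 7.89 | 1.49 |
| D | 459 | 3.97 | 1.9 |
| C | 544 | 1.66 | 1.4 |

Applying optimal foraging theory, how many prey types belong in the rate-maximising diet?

E/h in descending order: C 328, D 116, F 52.2, B 21.3 kJ/min. The optimal diet is the largest prefix of this list for which every included type satisfies E_i/h_i > R on the types above it.
Rate on top 1: 229.1. D: 116 < 229.1 → exclude; stop.
Optimal diet: C — 1 of 4 types.

1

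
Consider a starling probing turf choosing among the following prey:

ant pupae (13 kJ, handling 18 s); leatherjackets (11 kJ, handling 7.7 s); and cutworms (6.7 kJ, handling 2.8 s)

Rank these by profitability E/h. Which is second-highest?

leatherjackets

Profitability E/h (kJ/s): ant pupae = 13/18 = 0.722, leatherjackets = 11/7.7 = 1.43, cutworms = 6.7/2.8 = 2.39.
Ranked: cutworms > leatherjackets > ant pupae.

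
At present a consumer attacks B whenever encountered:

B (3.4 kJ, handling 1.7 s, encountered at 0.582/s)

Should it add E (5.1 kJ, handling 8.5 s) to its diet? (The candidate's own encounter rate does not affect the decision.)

No

On B alone, R = ΣλE/(1+Σλh) = 1.979/1.989 = 0.9947 kJ/s.
E: E/h = 5.1/8.5 = 0.6 kJ/s.
Since 0.6 < R, time spent handling E is better spent searching.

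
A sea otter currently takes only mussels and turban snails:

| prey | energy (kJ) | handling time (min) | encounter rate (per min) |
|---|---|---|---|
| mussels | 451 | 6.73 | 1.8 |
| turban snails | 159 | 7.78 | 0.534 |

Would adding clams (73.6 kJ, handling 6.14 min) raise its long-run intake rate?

Current rate: (1.8×451 + 0.534×159)/(1 + 1.8×6.73 + 0.534×7.78) = 51.93 kJ/min.
Profitability of clams: 73.6/6.14 = 11.99 kJ/min.
Since 11.99 < R, time spent handling clams is better spent searching.

No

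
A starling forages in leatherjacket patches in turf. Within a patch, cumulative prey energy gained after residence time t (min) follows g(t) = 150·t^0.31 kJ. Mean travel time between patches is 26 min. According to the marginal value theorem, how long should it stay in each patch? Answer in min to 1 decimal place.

11.7 min

Maximise g(t)/(T+t): set derivative to zero → g'(t)(T+t) = g(t).
g'(t) = 0.31·150·t^-0.69. Setting 0.31·150·t^-0.69 = 150·t^0.31/(26+t) gives 0.31(26+t) = t, so 0.69·t = 0.31×26.
t* = 0.31×26/0.69 = 11.68 min.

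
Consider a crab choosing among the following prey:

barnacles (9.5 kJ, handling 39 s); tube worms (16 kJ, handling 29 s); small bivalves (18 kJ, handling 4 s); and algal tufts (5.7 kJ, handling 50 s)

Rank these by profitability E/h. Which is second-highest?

tube worms

Profitability E/h (kJ/s): barnacles = 9.5/39 = 0.244, tube worms = 16/29 = 0.552, small bivalves = 18/4 = 4.5, algal tufts = 5.7/50 = 0.114.
Ranked: small bivalves > tube worms > barnacles > algal tufts.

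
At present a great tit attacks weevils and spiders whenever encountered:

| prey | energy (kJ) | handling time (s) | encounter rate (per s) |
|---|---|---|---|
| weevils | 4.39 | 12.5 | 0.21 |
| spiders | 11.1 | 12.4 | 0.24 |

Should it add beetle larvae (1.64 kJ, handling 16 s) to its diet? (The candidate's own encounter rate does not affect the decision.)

Intake rate on the current diet: R = (0.21×4.39 + 0.24×11.1) / (1 + 0.21×12.5 + 0.24×12.4) = 3.586/6.601 = 0.5432 kJ/s.
Profitability of beetle larvae: 1.64/16 = 0.1025 kJ/s.
Since 0.1025 < R, time spent handling beetle larvae is better spent searching.

No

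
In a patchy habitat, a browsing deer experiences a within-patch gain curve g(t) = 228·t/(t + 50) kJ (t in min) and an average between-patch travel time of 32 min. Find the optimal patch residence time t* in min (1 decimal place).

40.0 min

Maximise g(t)/(T+t): set derivative to zero → g'(t)(T+t) = g(t).
g'(t) = 228·50/(t + 50)². Setting 228·50/(t+50)² = 228t/[(t+50)(32+t)] gives 50(32+t) = t(t+50), so t² = 50×32 = 1600.
t* = √1600 = 40 min.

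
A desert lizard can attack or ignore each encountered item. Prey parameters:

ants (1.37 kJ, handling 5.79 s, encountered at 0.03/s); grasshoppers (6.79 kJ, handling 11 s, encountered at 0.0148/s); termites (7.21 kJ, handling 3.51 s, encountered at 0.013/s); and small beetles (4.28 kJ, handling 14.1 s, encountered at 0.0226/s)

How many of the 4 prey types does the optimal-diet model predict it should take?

4

E/h in descending order: termites 2.05, grasshoppers 0.617, small beetles 0.304, ants 0.237 kJ/s. The optimal diet is the largest prefix of this list for which every included type satisfies E_i/h_i > R on the types above it.
Rate on top 1: 0.08964. grasshoppers: 0.617 > 0.08964 → include.
Rate on top 2: 0.1607. small beetles: 0.304 > 0.1607 → include.
Rate on top 3: 0.1905. ants: 0.237 > 0.1905 → include.
Optimal diet: termites, grasshoppers, small beetles, ants — 4 of 4 types.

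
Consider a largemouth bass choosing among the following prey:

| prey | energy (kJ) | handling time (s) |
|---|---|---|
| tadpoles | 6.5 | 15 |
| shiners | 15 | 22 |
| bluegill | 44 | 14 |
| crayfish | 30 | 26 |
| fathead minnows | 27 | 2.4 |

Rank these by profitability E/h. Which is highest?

Profitability E/h (kJ/s): tadpoles = 6.5/15 = 0.433, shiners = 15/22 = 0.682, bluegill = 44/14 = 3.14, crayfish = 30/26 = 1.15, fathead minnows = 27/2.4 = 11.2.
Ranked: fathead minnows > bluegill > crayfish > shiners > tadpoles.

fathead minnows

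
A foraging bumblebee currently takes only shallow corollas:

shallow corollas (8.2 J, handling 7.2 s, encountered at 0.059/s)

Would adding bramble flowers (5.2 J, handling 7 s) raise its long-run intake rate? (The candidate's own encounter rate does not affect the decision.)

On shallow corollas alone, R = ΣλE/(1+Σλh) = 0.4838/1.425 = 0.3396 J/s.
Profitability of bramble flowers: 5.2/7 = 0.7429 J/s.
Since 0.7429 > R, including bramble flowers increases the long-run rate.

Yes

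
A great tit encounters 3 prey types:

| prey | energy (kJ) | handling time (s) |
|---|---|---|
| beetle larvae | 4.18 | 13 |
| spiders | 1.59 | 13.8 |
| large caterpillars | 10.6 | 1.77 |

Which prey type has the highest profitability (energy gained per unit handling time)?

large caterpillars

In descending order of E/h:
large caterpillars: 10.6/1.77 = 5.99 kJ/s
beetle larvae: 4.18/13 = 0.322 kJ/s
spiders: 1.59/13.8 = 0.115 kJ/s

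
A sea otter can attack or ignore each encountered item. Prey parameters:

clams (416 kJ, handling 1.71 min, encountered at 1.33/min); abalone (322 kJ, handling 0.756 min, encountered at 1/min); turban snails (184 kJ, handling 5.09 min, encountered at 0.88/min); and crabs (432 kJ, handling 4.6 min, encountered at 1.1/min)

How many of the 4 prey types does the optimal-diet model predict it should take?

2

E/h in descending order: abalone 426, clams 243, crabs 93.9, turban snails 36.1 kJ/min. The optimal diet is the largest prefix of this list for which every included type satisfies E_i/h_i > R on the types above it.
Rate on top 1: 183.4. clams: 243 > 183.4 → include.
Rate on top 2: 217.2. crabs: 93.9 < 217.2 → exclude; stop.
Optimal diet: abalone, clams — 2 of 4 types.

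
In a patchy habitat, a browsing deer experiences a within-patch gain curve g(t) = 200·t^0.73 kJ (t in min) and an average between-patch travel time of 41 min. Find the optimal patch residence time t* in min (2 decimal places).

By the marginal value theorem, leave when the instantaneous gain rate g'(t) equals the habitat-wide average g(t)/(T + t).
g'(t) = 0.73·200·t^-0.27. Setting 0.73·200·t^-0.27 = 200·t^0.73/(41+t) gives 0.73(41+t) = t, so 0.27·t = 0.73×41.
t* = 0.73×41/0.27 = 110.9 min.

110.85 min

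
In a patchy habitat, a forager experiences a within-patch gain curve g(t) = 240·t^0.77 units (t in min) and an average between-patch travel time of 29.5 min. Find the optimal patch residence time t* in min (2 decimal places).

By the marginal value theorem, leave when the instantaneous gain rate g'(t) equals the habitat-wide average g(t)/(T + t).
g'(t) = 0.77·240·t^-0.23. Setting 0.77·240·t^-0.23 = 240·t^0.77/(29.5+t) gives 0.77(29.5+t) = t, so 0.23·t = 0.77×29.5.
t* = 0.77×29.5/0.23 = 98.76 min.

98.76 min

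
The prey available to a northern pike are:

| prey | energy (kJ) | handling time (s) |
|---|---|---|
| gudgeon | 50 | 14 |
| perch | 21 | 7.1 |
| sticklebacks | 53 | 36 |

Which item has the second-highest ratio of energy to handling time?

Profitability E/h (kJ/s): gudgeon = 50/14 = 3.57, perch = 21/7.1 = 2.96, sticklebacks = 53/36 = 1.47.
Ranked: gudgeon > perch > sticklebacks.

perch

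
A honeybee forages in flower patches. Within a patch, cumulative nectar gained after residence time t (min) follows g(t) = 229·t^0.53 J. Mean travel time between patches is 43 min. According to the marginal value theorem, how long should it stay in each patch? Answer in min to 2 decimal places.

48.49 min

Optimal t* satisfies g'(t*) = g(t*)/(T + t*).
g'(t) = 0.53·229·t^-0.47. Setting 0.53·229·t^-0.47 = 229·t^0.53/(43+t) gives 0.53(43+t) = t, so 0.47·t = 0.53×43.
t* = 0.53×43/0.47 = 48.49 min.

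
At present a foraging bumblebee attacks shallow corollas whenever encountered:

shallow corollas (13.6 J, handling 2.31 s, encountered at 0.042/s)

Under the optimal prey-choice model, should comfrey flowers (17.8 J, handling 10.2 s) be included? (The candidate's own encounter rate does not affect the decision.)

Current rate: (0.042×13.6)/(1 + 0.042×2.31) = 0.5207 J/s.
Profitability of comfrey flowers: 17.8/10.2 = 1.745 J/s.
1.745 > 0.5207, so adding comfrey flowers raises the average — include it.

Yes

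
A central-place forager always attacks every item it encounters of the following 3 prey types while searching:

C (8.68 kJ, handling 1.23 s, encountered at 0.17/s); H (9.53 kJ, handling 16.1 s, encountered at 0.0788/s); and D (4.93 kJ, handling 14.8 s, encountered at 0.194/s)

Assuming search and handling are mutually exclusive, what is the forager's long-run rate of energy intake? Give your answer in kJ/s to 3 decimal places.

R = (0.17×8.68 + 0.0788×9.53 + 0.194×4.93) / (1 + 0.17×1.23 + 0.0788×16.1 + 0.194×14.8) = 3.183/5.349 = 0.5951 kJ/s.

0.595 kJ/s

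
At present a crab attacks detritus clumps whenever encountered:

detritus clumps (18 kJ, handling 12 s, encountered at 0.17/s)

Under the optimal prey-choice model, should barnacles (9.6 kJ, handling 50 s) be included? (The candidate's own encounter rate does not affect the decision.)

On detritus clumps alone, R = ΣλE/(1+Σλh) = 3.06/3.04 = 1.007 kJ/s.
barnacles: E/h = 9.6/50 = 0.192 kJ/s.
Since 0.192 < R, time spent handling barnacles is better spent searching.

No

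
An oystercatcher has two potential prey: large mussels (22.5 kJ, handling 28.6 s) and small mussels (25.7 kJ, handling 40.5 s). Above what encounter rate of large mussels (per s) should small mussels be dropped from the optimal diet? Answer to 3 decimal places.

0.146 per s

The zero-one rule: include small mussels iff E₂/h₂ > λE₁/(1+λh₁). Equality gives the switch point.
λE₁h₂ = E₂ + λE₂h₁ ⇒ λ = E₂/(E₁h₂ − E₂h₁) = 25.7/(911.2 − 735) = 0.1458 per s.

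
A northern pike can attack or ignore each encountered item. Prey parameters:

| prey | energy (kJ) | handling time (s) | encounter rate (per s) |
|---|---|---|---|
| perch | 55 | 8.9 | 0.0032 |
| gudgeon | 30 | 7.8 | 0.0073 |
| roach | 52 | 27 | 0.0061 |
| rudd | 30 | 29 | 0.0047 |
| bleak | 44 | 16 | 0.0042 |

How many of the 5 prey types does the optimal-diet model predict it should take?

E/h in descending order: perch 6.18, gudgeon 3.85, bleak 2.75, roach 1.93, rudd 1.03 kJ/s. The optimal diet is the largest prefix of this list for which every included type satisfies E_i/h_i > R on the types above it.
Rate on top 1: 0.1711. gudgeon: 3.85 > 0.1711 → include.
Rate on top 2: 0.3639. bleak: 2.75 > 0.3639 → include.
Rate on top 3: 0.503. roach: 1.93 > 0.503 → include.
Rate on top 4: 0.6809. rudd: 1.03 > 0.6809 → include.
Optimal diet: perch, gudgeon, bleak, roach, rudd — 5 of 5 types.

5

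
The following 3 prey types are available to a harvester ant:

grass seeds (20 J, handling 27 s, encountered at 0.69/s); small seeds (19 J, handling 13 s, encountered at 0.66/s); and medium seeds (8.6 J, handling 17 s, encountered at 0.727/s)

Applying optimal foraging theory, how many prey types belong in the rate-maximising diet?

1

Profitabilities (E/h, J/s): small seeds 1.46, grass seeds 0.741, medium seeds 0.506. Add prey in this order while the next type's profitability exceeds the intake rate on those already taken.
Rate on top 1: 1.309. grass seeds: 0.741 < 1.309 → exclude; stop.
Optimal diet: small seeds — 1 of 3 types.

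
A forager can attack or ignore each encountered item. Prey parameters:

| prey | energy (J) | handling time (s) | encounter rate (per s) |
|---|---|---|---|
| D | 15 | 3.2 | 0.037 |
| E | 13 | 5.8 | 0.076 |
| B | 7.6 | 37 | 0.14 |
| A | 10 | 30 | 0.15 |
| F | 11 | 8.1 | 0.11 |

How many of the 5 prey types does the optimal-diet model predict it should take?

E/h in descending order: D 4.69, E 2.24, F 1.36, A 0.333, B 0.205 J/s. The optimal diet is the largest prefix of this list for which every included type satisfies E_i/h_i > R on the types above it.
Rate on top 1: 0.4962. E: 2.24 > 0.4962 → include.
Rate on top 2: 0.9896. F: 1.36 > 0.9896 → include.
Rate on top 3: 1.124. A: 0.333 < 1.124 → exclude; stop.
Optimal diet: D, E, F — 3 of 5 types.

3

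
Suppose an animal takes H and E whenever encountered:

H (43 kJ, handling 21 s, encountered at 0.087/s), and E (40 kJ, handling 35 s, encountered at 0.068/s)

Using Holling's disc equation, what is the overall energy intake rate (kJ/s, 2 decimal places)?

1.24 kJ/s

R = (0.087×43 + 0.068×40) / (1 + 0.087×21 + 0.068×35) = 6.461/5.207 = 1.241 kJ/s.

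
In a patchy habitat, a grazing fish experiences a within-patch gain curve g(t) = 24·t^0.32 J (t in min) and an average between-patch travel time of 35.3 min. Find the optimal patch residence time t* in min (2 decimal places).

16.61 min

Maximise g(t)/(T+t): set derivative to zero → g'(t)(T+t) = g(t).
g'(t) = 0.32·24·t^-0.68. Setting 0.32·24·t^-0.68 = 24·t^0.32/(35.3+t) gives 0.32(35.3+t) = t, so 0.68·t = 0.32×35.3.
t* = 0.32×35.3/0.68 = 16.61 min.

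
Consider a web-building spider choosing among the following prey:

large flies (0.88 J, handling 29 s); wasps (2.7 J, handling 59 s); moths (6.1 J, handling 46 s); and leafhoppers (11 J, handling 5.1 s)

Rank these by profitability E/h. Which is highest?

Profitability E/h (J/s): large flies = 0.88/29 = 0.0303, wasps = 2.7/59 = 0.0458, moths = 6.1/46 = 0.133, leafhoppers = 11/5.1 = 2.16.
Ranked: leafhoppers > moths > wasps > large flies.

leafhoppers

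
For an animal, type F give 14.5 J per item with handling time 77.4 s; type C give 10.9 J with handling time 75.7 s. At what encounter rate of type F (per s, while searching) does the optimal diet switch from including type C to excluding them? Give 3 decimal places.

At the threshold, the rate on type F alone equals the profitability of type C: λ·14.5/(1 + λ·77.4) = 10.9/75.7 = 0.144.
Rearranging, λ(14.5 − 0.144×77.4) = 0.144, so λ = 0.144/3.355 = 0.04292 per s.

0.043 per s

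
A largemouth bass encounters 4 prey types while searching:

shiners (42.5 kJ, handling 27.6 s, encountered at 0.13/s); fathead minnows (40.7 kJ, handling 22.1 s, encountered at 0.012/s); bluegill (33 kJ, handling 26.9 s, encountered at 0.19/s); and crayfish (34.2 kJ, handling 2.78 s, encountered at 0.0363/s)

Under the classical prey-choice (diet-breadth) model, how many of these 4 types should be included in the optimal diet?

Profitabilities (E/h, kJ/s): crayfish 12.3, fathead minnows 1.84, shiners 1.54, bluegill 1.23. Add prey in this order while the next type's profitability exceeds the intake rate on those already taken.
Rate on top 1: 1.128. fathead minnows: 1.84 > 1.128 → include.
Rate on top 2: 1.266. shiners: 1.54 > 1.266 → include.
Rate on top 3: 1.464. bluegill: 1.23 < 1.464 → exclude; stop.
Optimal diet: crayfish, fathead minnows, shiners — 3 of 4 types.

3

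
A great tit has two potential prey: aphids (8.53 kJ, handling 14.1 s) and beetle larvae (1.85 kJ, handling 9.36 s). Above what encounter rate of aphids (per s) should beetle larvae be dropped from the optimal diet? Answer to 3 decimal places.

At the threshold, the rate on aphids alone equals the profitability of beetle larvae: λ·8.53/(1 + λ·14.1) = 1.85/9.36 = 0.1976.
Rearranging, λ(8.53 − 0.1976×14.1) = 0.1976, so λ = 0.1976/5.743 = 0.03441 per s.

0.034 per s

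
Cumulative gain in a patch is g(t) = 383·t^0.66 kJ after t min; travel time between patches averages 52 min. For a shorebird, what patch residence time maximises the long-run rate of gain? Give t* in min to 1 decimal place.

Maximise g(t)/(T+t): set derivative to zero → g'(t)(T+t) = g(t).
g'(t) = 0.66·383·t^-0.34. Setting 0.66·383·t^-0.34 = 383·t^0.66/(52+t) gives 0.66(52+t) = t, so 0.34·t = 0.66×52.
t* = 0.66×52/0.34 = 100.9 min.

100.9 min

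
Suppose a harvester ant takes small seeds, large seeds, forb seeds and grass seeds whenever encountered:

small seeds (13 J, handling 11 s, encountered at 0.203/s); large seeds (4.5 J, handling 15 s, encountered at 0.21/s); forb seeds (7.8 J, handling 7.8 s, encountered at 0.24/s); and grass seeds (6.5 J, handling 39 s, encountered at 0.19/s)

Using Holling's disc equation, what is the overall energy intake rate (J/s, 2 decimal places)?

0.43 J/s

Energy encountered per unit search time: 0.203×13 + 0.21×4.5 + 0.24×7.8 + 0.19×6.5 = 6.691 J/s.
Handling time per unit search time: 0.203×11 + 0.21×15 + 0.24×7.8 + 0.19×39 = 14.66.
Rate = 6.691/(1 + 14.66) = 0.4271 J/s.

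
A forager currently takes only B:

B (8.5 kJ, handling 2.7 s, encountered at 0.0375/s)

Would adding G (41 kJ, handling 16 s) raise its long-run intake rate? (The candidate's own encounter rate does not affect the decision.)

Intake rate on the current diet: R = (0.0375×8.5) / (1 + 0.0375×2.7) = 0.3187/1.101 = 0.2894 kJ/s.
G: E/h = 41/16 = 2.562 kJ/s.
2.562 > 0.2894, so adding G raises the average — include it.

Yes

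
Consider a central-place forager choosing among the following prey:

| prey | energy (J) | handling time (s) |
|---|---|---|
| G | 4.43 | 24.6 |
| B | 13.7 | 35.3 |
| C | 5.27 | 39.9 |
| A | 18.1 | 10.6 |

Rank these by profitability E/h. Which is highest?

A

Profitability E/h (J/s): G = 4.43/24.6 = 0.18, B = 13.7/35.3 = 0.388, C = 5.27/39.9 = 0.132, A = 18.1/10.6 = 1.71.
Ranked: A > B > G > C.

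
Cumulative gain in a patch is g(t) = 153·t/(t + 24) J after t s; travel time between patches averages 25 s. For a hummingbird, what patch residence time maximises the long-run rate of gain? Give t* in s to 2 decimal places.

Maximise g(t)/(T+t): set derivative to zero → g'(t)(T+t) = g(t).
g'(t) = 153·24/(t + 24)². Setting 153·24/(t+24)² = 153t/[(t+24)(25+t)] gives 24(25+t) = t(t+24), so t² = 24×25 = 600.
t* = √600 = 24.49 s.

24.49 s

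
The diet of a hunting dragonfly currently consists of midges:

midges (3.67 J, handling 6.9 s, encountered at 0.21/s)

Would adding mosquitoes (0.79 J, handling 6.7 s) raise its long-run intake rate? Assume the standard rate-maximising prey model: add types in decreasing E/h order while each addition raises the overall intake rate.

No

Intake rate on the current diet: R = (0.21×3.67) / (1 + 0.21×6.9) = 0.7707/2.449 = 0.3147 J/s.
Profitability of mosquitoes: 0.79/6.7 = 0.1179 J/s.
0.1179 < 0.3147, so adding mosquitoes would lower the average — exclude it.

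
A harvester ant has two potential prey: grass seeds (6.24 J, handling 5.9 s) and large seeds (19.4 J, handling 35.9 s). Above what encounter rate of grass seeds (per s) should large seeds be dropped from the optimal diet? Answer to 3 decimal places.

0.177 per s

Drop large seeds once their profitability E₂/h₂ falls below the rate achievable on grass seeds alone: E₂/h₂ = λE₁/(1 + λh₁).
Solve for λ: λE₁h₂ = E₂(1 + λh₁) → λ(E₁h₂ − E₂h₁) = E₂ → λ = E₂/(E₁h₂ − E₂h₁).
λ = 19.4/(6.24×35.9 − 19.4×5.9) = 19.4/109.6 = 0.1771 per s.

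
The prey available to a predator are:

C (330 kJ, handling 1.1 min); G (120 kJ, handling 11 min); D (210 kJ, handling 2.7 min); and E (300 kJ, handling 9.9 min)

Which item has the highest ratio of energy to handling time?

C

In descending order of E/h:
C: 330/1.1 = 300 kJ/min
D: 210/2.7 = 77.8 kJ/min
E: 300/9.9 = 30.3 kJ/min
G: 120/11 = 10.9 kJ/min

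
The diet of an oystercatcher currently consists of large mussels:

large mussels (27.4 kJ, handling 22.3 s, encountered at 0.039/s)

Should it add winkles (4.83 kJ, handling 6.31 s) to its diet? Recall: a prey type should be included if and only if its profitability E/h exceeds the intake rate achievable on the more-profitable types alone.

Yes

On large mussels alone, R = ΣλE/(1+Σλh) = 1.069/1.87 = 0.5715 kJ/s.
Profitability of winkles: 4.83/6.31 = 0.7655 kJ/s.
0.7655 > 0.5715, so adding winkles raises the average — include it.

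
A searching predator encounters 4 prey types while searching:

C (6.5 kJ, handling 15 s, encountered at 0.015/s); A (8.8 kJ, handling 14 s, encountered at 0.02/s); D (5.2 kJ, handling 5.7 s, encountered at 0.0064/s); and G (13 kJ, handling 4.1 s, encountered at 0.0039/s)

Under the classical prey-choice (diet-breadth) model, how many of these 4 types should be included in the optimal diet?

4

Rank by E/h (kJ/s): G 3.17, D 0.912, A 0.629, C 0.433. Include each in turn until the next type's E/h falls below the running intake rate.
Rate on top 1: 0.0499. D: 0.912 > 0.0499 → include.
Rate on top 2: 0.07979. A: 0.629 > 0.07979 → include.
Rate on top 3: 0.1951. C: 0.433 > 0.1951 → include.
Optimal diet: G, D, A, C — 4 of 4 types.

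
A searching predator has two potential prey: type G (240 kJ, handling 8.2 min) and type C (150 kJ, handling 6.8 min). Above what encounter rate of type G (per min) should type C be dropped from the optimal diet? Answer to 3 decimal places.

The zero-one rule: include type C iff E₂/h₂ > λE₁/(1+λh₁). Equality gives the switch point.
λE₁h₂ = E₂ + λE₂h₁ ⇒ λ = E₂/(E₁h₂ − E₂h₁) = 150/(1632 − 1230) = 0.3731 per min.

0.373 per min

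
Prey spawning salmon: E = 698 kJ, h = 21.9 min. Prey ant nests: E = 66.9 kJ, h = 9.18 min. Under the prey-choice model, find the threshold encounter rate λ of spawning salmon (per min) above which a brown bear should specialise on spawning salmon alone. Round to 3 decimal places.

0.014 per min

Drop ant nests once their profitability E₂/h₂ falls below the rate achievable on spawning salmon alone: E₂/h₂ = λE₁/(1 + λh₁).
Solve for λ: λE₁h₂ = E₂(1 + λh₁) → λ(E₁h₂ − E₂h₁) = E₂ → λ = E₂/(E₁h₂ − E₂h₁).
λ = 66.9/(698×9.18 − 66.9×21.9) = 66.9/4943 = 0.01354 per min.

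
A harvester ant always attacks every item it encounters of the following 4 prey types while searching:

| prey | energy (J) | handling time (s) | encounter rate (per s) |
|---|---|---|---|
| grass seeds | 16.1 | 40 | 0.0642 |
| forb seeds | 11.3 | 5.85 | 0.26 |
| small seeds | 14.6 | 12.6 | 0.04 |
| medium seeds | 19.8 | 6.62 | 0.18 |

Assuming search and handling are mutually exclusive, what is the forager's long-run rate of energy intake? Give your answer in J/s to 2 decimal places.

R = Σλ_iE_i / (1 + Σλ_ih_i)
Numerator: 0.0642×16.1 + 0.26×11.3 + 0.04×14.6 + 0.18×19.8 = 8.12
Denominator: 1 + 0.0642×40 + 0.26×5.85 + 0.04×12.6 + 0.18×6.62 = 6.785
R = 8.12/6.785 = 1.197 J/s

1.20 J/s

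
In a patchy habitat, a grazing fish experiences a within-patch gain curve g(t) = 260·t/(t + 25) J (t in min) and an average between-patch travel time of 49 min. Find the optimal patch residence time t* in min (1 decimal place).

35.0 min

Maximise g(t)/(T+t): set derivative to zero → g'(t)(T+t) = g(t).
g'(t) = 260·25/(t + 25)². Setting 260·25/(t+25)² = 260t/[(t+25)(49+t)] gives 25(49+t) = t(t+25), so t² = 25×49 = 1225.
t* = √1225 = 35 min.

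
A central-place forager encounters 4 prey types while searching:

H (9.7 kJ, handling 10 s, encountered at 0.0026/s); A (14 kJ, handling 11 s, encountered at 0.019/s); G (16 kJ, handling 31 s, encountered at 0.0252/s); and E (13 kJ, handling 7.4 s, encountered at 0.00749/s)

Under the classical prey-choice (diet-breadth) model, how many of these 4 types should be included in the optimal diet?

4

Profitabilities (E/h, kJ/s): E 1.76, A 1.27, H 0.97, G 0.516. Add prey in this order while the next type's profitability exceeds the intake rate on those already taken.
Rate on top 1: 0.09226. A: 1.27 > 0.09226 → include.
Rate on top 2: 0.2874. H: 0.97 > 0.2874 → include.
Rate on top 3: 0.3011. G: 0.516 > 0.3011 → include.
Optimal diet: E, A, H, G — 4 of 4 types.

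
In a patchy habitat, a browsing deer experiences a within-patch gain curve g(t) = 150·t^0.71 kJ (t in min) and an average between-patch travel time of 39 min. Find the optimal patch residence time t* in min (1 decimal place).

Maximise g(t)/(T+t): set derivative to zero → g'(t)(T+t) = g(t).
g'(t) = 0.71·150·t^-0.29. Setting 0.71·150·t^-0.29 = 150·t^0.71/(39+t) gives 0.71(39+t) = t, so 0.29·t = 0.71×39.
t* = 0.71×39/0.29 = 95.48 min.

95.5 min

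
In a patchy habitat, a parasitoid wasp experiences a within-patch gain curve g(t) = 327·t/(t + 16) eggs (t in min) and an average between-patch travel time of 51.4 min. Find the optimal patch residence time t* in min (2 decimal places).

28.68 min

Maximise g(t)/(T+t): set derivative to zero → g'(t)(T+t) = g(t).
g'(t) = 327·16/(t + 16)². Setting 327·16/(t+16)² = 327t/[(t+16)(51.4+t)] gives 16(51.4+t) = t(t+16), so t² = 16×51.4 = 822.4.
t* = √822.4 = 28.68 min.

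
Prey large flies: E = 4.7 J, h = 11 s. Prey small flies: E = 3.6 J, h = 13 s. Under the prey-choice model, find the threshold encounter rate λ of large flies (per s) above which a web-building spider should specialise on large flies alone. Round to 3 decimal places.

0.167 per s

The zero-one rule: include small flies iff E₂/h₂ > λE₁/(1+λh₁). Equality gives the switch point.
λE₁h₂ = E₂ + λE₂h₁ ⇒ λ = E₂/(E₁h₂ − E₂h₁) = 3.6/(61.1 − 39.6) = 0.1674 per s.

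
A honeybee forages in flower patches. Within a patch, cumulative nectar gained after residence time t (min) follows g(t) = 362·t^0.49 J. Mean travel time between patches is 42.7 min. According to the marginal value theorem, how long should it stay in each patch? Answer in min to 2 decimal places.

Maximise g(t)/(T+t): set derivative to zero → g'(t)(T+t) = g(t).
g'(t) = 0.49·362·t^-0.51. Setting 0.49·362·t^-0.51 = 362·t^0.49/(42.7+t) gives 0.49(42.7+t) = t, so 0.51·t = 0.49×42.7.
t* = 0.49×42.7/0.51 = 41.03 min.

41.03 min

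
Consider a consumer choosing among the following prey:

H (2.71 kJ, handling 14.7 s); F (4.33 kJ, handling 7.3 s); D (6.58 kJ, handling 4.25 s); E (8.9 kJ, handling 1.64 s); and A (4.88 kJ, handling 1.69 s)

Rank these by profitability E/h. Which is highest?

E

Profitability E/h (kJ/s): H = 2.71/14.7 = 0.184, F = 4.33/7.3 = 0.593, D = 6.58/4.25 = 1.55, E = 8.9/1.64 = 5.43, A = 4.88/1.69 = 2.89.
Ranked: E > A > D > F > H.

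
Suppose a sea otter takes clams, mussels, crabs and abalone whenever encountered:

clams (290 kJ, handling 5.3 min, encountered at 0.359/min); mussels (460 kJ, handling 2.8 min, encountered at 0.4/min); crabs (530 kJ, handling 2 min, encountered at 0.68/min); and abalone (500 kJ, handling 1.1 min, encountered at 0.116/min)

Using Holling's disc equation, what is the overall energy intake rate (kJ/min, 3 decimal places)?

Energy encountered per unit search time: 0.359×290 + 0.4×460 + 0.68×530 + 0.116×500 = 706.5 kJ/min.
Handling time per unit search time: 0.359×5.3 + 0.4×2.8 + 0.68×2 + 0.116×1.1 = 4.51.
Rate = 706.5/(1 + 4.51) = 128.2 kJ/min.

128.216 kJ/min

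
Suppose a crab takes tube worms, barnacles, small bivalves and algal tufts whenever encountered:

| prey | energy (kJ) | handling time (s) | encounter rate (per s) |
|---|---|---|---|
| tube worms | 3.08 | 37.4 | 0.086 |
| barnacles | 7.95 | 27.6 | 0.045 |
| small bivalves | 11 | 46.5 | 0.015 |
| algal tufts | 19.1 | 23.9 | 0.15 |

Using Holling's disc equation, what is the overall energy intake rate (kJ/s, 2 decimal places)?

R = Σλ_iE_i / (1 + Σλ_ih_i)
Numerator: 0.086×3.08 + 0.045×7.95 + 0.015×11 + 0.15×19.1 = 3.653
Denominator: 1 + 0.086×37.4 + 0.045×27.6 + 0.015×46.5 + 0.15×23.9 = 9.741
R = 3.653/9.741 = 0.375 kJ/s

0.37 kJ/s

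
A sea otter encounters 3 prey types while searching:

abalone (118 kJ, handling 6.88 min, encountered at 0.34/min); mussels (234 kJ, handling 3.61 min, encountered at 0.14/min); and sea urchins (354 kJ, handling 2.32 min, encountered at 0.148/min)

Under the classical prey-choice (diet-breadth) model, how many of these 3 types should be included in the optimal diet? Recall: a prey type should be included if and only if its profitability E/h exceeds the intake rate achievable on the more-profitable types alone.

2

Rank by E/h (kJ/min): sea urchins 153, mussels 64.8, abalone 17.2. Include each in turn until the next type's E/h falls below the running intake rate.
Rate on top 1: 39. mussels: 64.8 > 39 → include.
Rate on top 2: 46.06. abalone: 17.2 < 46.06 → exclude; stop.
Optimal diet: sea urchins, mussels — 2 of 3 types.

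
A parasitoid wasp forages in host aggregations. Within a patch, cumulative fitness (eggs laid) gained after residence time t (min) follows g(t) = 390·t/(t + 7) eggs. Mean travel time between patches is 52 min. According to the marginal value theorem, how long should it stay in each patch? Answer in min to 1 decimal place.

Maximise g(t)/(T+t): set derivative to zero → g'(t)(T+t) = g(t).
g'(t) = 390·7/(t + 7)². Setting 390·7/(t+7)² = 390t/[(t+7)(52+t)] gives 7(52+t) = t(t+7), so t² = 7×52 = 364.
t* = √364 = 19.08 min.

19.1 min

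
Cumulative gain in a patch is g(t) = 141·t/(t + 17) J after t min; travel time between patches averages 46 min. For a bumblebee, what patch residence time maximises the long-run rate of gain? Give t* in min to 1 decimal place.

28.0 min

Maximise g(t)/(T+t): set derivative to zero → g'(t)(T+t) = g(t).
g'(t) = 141·17/(t + 17)². Setting 141·17/(t+17)² = 141t/[(t+17)(46+t)] gives 17(46+t) = t(t+17), so t² = 17×46 = 782.
t* = √782 = 27.96 min.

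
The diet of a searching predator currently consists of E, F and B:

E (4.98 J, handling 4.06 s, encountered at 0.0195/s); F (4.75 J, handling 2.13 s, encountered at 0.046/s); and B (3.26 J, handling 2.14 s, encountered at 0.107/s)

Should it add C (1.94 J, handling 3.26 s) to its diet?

Yes

Current rate: (0.0195×4.98 + 0.046×4.75 + 0.107×3.26)/(1 + 0.0195×4.06 + 0.046×2.13 + 0.107×2.14) = 0.4725 J/s.
Profitability of C: 1.94/3.26 = 0.5951 J/s.
Since 0.5951 > R, including C increases the long-run rate.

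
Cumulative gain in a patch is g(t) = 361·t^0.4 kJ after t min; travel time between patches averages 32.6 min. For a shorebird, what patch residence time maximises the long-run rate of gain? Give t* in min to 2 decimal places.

Maximise g(t)/(T+t): set derivative to zero → g'(t)(T+t) = g(t).
g'(t) = 0.4·361·t^-0.6. Setting 0.4·361·t^-0.6 = 361·t^0.4/(32.6+t) gives 0.4(32.6+t) = t, so 0.60·t = 0.4×32.6.
t* = 0.4×32.6/0.60 = 21.73 min.

21.73 min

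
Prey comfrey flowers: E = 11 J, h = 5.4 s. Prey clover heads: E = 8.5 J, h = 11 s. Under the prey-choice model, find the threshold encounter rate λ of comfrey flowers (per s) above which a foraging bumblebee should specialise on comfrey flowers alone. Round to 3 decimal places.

The zero-one rule: include clover heads iff E₂/h₂ > λE₁/(1+λh₁). Equality gives the switch point.
λE₁h₂ = E₂ + λE₂h₁ ⇒ λ = E₂/(E₁h₂ − E₂h₁) = 8.5/(121 − 45.9) = 0.1132 per s.

0.113 per s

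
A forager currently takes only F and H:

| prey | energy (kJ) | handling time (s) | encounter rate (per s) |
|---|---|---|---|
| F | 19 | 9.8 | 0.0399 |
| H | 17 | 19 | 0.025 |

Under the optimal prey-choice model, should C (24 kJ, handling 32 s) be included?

Yes

On F and H alone, R = ΣλE/(1+Σλh) = 1.183/1.866 = 0.634 kJ/s.
Profitability of C: 24/32 = 0.75 kJ/s.
Since 0.75 > R, including C increases the long-run rate.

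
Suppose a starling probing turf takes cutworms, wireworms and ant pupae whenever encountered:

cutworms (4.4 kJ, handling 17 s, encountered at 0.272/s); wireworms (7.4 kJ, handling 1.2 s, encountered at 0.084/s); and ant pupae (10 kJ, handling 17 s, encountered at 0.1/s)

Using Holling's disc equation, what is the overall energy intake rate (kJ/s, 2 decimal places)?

0.38 kJ/s

Energy encountered per unit search time: 0.272×4.4 + 0.084×7.4 + 0.1×10 = 2.818 kJ/s.
Handling time per unit search time: 0.272×17 + 0.084×1.2 + 0.1×17 = 6.425.
Rate = 2.818/(1 + 6.425) = 0.3796 kJ/s.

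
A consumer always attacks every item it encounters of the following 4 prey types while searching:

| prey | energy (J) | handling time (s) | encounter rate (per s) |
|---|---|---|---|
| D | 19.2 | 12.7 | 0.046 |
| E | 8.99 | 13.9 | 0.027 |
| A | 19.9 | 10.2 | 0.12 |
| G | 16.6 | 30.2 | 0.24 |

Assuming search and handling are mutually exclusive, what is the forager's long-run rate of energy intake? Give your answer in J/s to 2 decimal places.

0.72 J/s

R = Σλ_iE_i / (1 + Σλ_ih_i)
Numerator: 0.046×19.2 + 0.027×8.99 + 0.12×19.9 + 0.24×16.6 = 7.498
Denominator: 1 + 0.046×12.7 + 0.027×13.9 + 0.12×10.2 + 0.24×30.2 = 10.43
R = 7.498/10.43 = 0.7188 J/s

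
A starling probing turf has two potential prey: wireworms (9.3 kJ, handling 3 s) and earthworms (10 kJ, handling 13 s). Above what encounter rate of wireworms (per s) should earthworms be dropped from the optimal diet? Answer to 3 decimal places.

0.110 per s

Drop earthworms once their profitability E₂/h₂ falls below the rate achievable on wireworms alone: E₂/h₂ = λE₁/(1 + λh₁).
Solve for λ: λE₁h₂ = E₂(1 + λh₁) → λ(E₁h₂ − E₂h₁) = E₂ → λ = E₂/(E₁h₂ − E₂h₁).
λ = 10/(9.3×13 − 10×3) = 10/90.9 = 0.11 per s.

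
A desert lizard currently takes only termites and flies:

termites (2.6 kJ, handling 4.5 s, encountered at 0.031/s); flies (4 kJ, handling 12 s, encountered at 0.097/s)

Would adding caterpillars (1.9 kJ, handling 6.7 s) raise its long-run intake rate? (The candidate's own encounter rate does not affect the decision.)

On termites and flies alone, R = ΣλE/(1+Σλh) = 0.4686/2.304 = 0.2034 kJ/s.
Profitability of caterpillars: 1.9/6.7 = 0.2836 kJ/s.
Since 0.2836 > R, including caterpillars increases the long-run rate.

Yes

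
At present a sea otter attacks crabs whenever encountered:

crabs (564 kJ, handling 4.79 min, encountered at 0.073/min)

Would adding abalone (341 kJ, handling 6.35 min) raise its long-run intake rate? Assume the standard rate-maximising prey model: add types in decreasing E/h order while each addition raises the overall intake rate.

Intake rate on the current diet: R = (0.073×564) / (1 + 0.073×4.79) = 41.17/1.35 = 30.51 kJ/min.
Profitability of abalone: 341/6.35 = 53.7 kJ/min.
Since 53.7 > R, including abalone increases the long-run rate.

Yes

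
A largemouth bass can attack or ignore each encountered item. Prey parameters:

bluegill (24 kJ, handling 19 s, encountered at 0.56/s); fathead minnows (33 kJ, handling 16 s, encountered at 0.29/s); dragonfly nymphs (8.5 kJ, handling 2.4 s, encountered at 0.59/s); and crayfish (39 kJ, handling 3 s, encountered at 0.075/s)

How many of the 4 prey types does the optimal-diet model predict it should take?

2

Profitabilities (E/h, kJ/s): crayfish 13, dragonfly nymphs 3.54, fathead minnows 2.06, bluegill 1.26. Add prey in this order while the next type's profitability exceeds the intake rate on those already taken.
Rate on top 1: 2.388. dragonfly nymphs: 3.54 > 2.388 → include.
Rate on top 2: 3.006. fathead minnows: 2.06 < 3.006 → exclude; stop.
Optimal diet: crayfish, dragonfly nymphs — 2 of 4 types.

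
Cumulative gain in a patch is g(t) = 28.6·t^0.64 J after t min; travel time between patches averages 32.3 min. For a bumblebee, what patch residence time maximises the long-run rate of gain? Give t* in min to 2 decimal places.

Optimal t* satisfies g'(t*) = g(t*)/(T + t*).
g'(t) = 0.64·28.6·t^-0.36. Setting 0.64·28.6·t^-0.36 = 28.6·t^0.64/(32.3+t) gives 0.64(32.3+t) = t, so 0.36·t = 0.64×32.3.
t* = 0.64×32.3/0.36 = 57.42 min.

57.42 min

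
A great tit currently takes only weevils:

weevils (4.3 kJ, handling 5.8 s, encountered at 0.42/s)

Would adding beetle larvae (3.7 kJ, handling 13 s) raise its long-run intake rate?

No

Current rate: (0.42×4.3)/(1 + 0.42×5.8) = 0.5256 kJ/s.
Profitability of beetle larvae: 3.7/13 = 0.2846 kJ/s.
Since 0.2846 < R, time spent handling beetle larvae is better spent searching.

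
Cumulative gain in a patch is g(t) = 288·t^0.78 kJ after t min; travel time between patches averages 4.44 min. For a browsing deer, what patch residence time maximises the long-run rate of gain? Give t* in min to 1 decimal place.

15.7 min

By the marginal value theorem, leave when the instantaneous gain rate g'(t) equals the habitat-wide average g(t)/(T + t).
g'(t) = 0.78·288·t^-0.22. Setting 0.78·288·t^-0.22 = 288·t^0.78/(4.44+t) gives 0.78(4.44+t) = t, so 0.22·t = 0.78×4.44.
t* = 0.78×4.44/0.22 = 15.74 min.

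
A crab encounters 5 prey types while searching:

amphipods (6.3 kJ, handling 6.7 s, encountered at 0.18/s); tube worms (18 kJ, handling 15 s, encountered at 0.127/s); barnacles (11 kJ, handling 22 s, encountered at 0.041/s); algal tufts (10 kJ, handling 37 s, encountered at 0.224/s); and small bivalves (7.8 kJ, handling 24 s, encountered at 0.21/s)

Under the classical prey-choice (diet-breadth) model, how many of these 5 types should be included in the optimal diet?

2

E/h in descending order: tube worms 1.2, amphipods 0.94, barnacles 0.5, small bivalves 0.325, algal tufts 0.27 kJ/s. The optimal diet is the largest prefix of this list for which every included type satisfies E_i/h_i > R on the types above it.
Rate on top 1: 0.7869. amphipods: 0.94 > 0.7869 → include.
Rate on top 2: 0.8319. barnacles: 0.5 < 0.8319 → exclude; stop.
Optimal diet: tube worms, amphipods — 2 of 5 types.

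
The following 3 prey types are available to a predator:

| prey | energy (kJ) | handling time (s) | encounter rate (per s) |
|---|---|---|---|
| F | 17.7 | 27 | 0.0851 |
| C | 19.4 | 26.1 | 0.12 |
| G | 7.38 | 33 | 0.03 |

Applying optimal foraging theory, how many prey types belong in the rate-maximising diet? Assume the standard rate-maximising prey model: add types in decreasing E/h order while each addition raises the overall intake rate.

Rank by E/h (kJ/s): C 0.743, F 0.656, G 0.224. Include each in turn until the next type's E/h falls below the running intake rate.
Rate on top 1: 0.5634. F: 0.656 > 0.5634 → include.
Rate on top 2: 0.5963. G: 0.224 < 0.5963 → exclude; stop.
Optimal diet: C, F — 2 of 3 types.

2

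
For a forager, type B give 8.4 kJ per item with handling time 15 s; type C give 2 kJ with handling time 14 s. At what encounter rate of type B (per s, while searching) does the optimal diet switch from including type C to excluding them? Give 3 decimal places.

0.023 per s

Drop type C once their profitability E₂/h₂ falls below the rate achievable on type B alone: E₂/h₂ = λE₁/(1 + λh₁).
Solve for λ: λE₁h₂ = E₂(1 + λh₁) → λ(E₁h₂ − E₂h₁) = E₂ → λ = E₂/(E₁h₂ − E₂h₁).
λ = 2/(8.4×14 − 2×15) = 2/87.6 = 0.02283 per s.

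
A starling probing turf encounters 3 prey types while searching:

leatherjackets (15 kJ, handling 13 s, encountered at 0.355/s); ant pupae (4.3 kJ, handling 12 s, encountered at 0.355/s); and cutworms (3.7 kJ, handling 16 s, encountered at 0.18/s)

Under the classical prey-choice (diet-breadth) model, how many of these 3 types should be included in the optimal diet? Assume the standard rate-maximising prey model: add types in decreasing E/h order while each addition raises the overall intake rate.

Rank by E/h (kJ/s): leatherjackets 1.15, ant pupae 0.358, cutworms 0.231. Include each in turn until the next type's E/h falls below the running intake rate.
Rate on top 1: 0.9484. ant pupae: 0.358 < 0.9484 → exclude; stop.
Optimal diet: leatherjackets — 1 of 3 types.

1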